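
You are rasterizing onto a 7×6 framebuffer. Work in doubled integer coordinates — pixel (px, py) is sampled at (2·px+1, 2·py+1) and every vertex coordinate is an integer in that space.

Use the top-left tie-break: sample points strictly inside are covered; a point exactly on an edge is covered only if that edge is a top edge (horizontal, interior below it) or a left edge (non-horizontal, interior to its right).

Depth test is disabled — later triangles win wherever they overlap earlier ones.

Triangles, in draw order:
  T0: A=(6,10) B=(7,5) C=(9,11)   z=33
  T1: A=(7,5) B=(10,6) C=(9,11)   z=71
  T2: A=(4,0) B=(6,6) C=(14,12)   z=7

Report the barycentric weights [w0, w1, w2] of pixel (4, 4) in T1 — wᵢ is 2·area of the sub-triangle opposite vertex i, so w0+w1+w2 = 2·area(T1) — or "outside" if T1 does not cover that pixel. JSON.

T0:
  2·area = 16
  edge (6, 10)→(7, 5): d=(1,-5) top-left  bias=+0
  edge (7, 5)→(9, 11): d=(2,6) right/bottom  bias=-1
  edge (9, 11)→(6, 10): d=(-3,-1) top-left  bias=+0
    (3,2)@(7, 5): e=[0,0,16] → ·  [on edge]
    (3,3)@(7, 7): e=[2,4,10] → █
    (4,3)@(9, 7): e=[12,-8,12] → ·
    (1,4)@(3, 9): e=[-16,32,0] → ·  [on edge]
    (3,4)@(7, 9): e=[4,8,4] → █
    (4,4)@(9, 9): e=[14,-4,6] → ·
    (3,5)@(7, 11): e=[6,12,-2] → ·
    (4,5)@(9, 11): e=[16,0,0] → ·  [on edge]
  covered (2 px):
    · · · · · · ·
    · · · · · · ·
    · · · · · · ·
    · · · █ · · ·
    · · · █ · · ·
    · · · · · · ·
T1:
  2·area = 16
  edge (7, 5)→(10, 6): d=(3,1) right/bottom  bias=-1
  edge (10, 6)→(9, 11): d=(-1,5) right/bottom  bias=-1
  edge (9, 11)→(7, 5): d=(-2,-6) top-left  bias=+0
    (5,0)@(11, 1): e=[-16,0,32] → ·  [on edge]
    (0,1)@(1, 3): e=[0,48,-32] → ·  [on edge]
    (3,2)@(7, 5): e=[0,16,0] → ·  [on edge]
    (4,3)@(9, 7): e=[4,4,8] → █
    (5,3)@(11, 7): e=[2,-6,20] → ·
    (6,3)@(13, 7): e=[0,-16,32] → ·  [on edge]
    (4,4)@(9, 9): e=[10,2,4] → █
    (5,4)@(11, 9): e=[8,-8,16] → ·
    (4,5)@(9, 11): e=[16,0,0] → ·  [on edge]
  covered (2 px):
    · · · · · · ·
    · · · · · · ·
    · · · · · · ·
    · · · · █ · ·
    · · · · █ · ·
    · · · · · · ·
T2:
  2·area = 36  (B↔C swapped to make it positive)
  edge (4, 0)→(14, 12): d=(10,12) right/bottom  bias=-1
  edge (14, 12)→(6, 6): d=(-8,-6) top-left  bias=+0
  edge (6, 6)→(4, 0): d=(-2,-6) top-left  bias=+0
    (2,1)@(5, 3): e=[18,18,0] → █  [on edge]
    (3,1)@(7, 3): e=[-6,30,12] → ·
    (2,2)@(5, 5): e=[38,2,-4] → ·
    (3,2)@(7, 5): e=[14,14,8] → █
    (4,2)@(9, 5): e=[-10,26,20] → ·
    (3,3)@(7, 7): e=[34,-2,4] → ·
    (4,3)@(9, 7): e=[10,10,16] → █
    (5,3)@(11, 7): e=[-14,22,28] → ·
    (3,4)@(7, 9): e=[54,-18,0] → ·  [on edge]
    (4,4)@(9, 9): e=[30,-6,12] → ·
    (5,4)@(11, 9): e=[6,6,24] → █
    (6,4)@(13, 9): e=[-18,18,36] → ·
  covered (5 px):
    · · · · · · ·
    · · █ · · · ·
    · · · █ · · ·
    · · · · █ · ·
    · · · · · █ ·
    · · · · · · █

Result: [2,4,10]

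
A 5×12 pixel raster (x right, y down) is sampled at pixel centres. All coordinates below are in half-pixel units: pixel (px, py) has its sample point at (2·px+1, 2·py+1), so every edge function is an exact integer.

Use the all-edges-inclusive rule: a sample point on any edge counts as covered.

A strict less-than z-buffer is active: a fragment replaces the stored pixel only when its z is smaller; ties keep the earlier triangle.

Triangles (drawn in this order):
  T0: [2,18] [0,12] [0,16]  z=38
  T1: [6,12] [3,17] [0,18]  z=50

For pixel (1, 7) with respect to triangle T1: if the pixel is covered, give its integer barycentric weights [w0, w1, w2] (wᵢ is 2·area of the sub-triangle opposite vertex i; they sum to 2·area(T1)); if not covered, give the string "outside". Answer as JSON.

T0:
  2·area = 8  (B↔C swapped to make it positive)
  edge (2, 18)→(0, 16): d=(-2,-2) inclusive
  edge (0, 16)→(0, 12): d=(0,-4) inclusive
  edge (0, 12)→(2, 18): d=(2,6) inclusive
    (0,7)@(1, 15): e=[4,4,0] → X  [on edge]
    (1,7)@(3, 15): e=[8,12,-12] → .
    (0,8)@(1, 17): e=[0,4,4] → X  [on edge]
    (1,8)@(3, 17): e=[4,12,-8] → .
    (0,9)@(1, 19): e=[-4,4,8] → .
    (1,9)@(3, 19): e=[0,12,-4] → .  [on edge]
    (1,10)@(3, 21): e=[-4,12,0] → .  [on edge]
    (2,10)@(5, 21): e=[0,20,-12] → .  [on edge]
    (3,11)@(7, 23): e=[0,28,-20] → .  [on edge]
  covered (2 px):
    . . . . .
    . . . . .
    . . . . .
    . . . . .
    . . . . .
    . . . . .
    . . . . .
    X . . . .
    X . . . .
    . . . . .
    . . . . .
    . . . . .
T1:
  2·area = 12
  edge (6, 12)→(3, 17): d=(-3,5) inclusive
  edge (3, 17)→(0, 18): d=(-3,1) inclusive
  edge (0, 18)→(6, 12): d=(6,-6) inclusive
    (4,3)@(9, 7): e=[0,24,-12] → .  [on edge]
    (4,4)@(9, 9): e=[-6,18,0] → .  [on edge]
    (3,5)@(7, 11): e=[-2,14,0] → .  [on edge]
    (2,6)@(5, 13): e=[2,10,0] → X  [on edge]
    (3,6)@(7, 13): e=[-8,8,12] → .
    (1,7)@(3, 15): e=[6,6,0] → X  [on edge]
    (2,7)@(5, 15): e=[-4,4,12] → .
    (4,7)@(9, 15): e=[-24,0,36] → .  [on edge]
    (0,8)@(1, 17): e=[10,2,0] → X  [on edge]
    (1,8)@(3, 17): e=[0,0,12] → X  [on edge]
    (2,8)@(5, 17): e=[-10,-2,24] → .
    (0,9)@(1, 19): e=[4,-4,12] → .
  covered (4 px):
    . . . . .
    . . . . .
    . . . . .
    . . . . .
    . . . . .
    . . . . .
    . . X . .
    . X . . .
    X X . . .
    . . . . .
    . . . . .
    . . . . .

Answer: [6,0,6]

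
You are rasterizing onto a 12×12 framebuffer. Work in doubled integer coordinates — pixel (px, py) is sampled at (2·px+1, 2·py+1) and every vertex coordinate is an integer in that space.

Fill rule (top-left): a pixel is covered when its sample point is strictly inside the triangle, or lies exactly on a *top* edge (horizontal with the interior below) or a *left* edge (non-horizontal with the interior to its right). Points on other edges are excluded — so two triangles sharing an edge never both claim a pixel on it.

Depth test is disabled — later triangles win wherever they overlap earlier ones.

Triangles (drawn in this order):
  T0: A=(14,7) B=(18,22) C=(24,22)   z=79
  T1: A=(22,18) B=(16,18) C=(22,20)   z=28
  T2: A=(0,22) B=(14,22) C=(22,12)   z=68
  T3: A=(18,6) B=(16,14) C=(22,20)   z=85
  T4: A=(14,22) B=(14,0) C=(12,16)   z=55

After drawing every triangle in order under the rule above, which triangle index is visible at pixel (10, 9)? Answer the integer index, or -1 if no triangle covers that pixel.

T0:
  2·area = 90  (B↔C swapped to make it positive)
  edge (14, 7)→(24, 22): d=(10,15) right/bottom  bias=-1
  edge (24, 22)→(18, 22): d=(-6,0) right/bottom  bias=-1
  edge (18, 22)→(14, 7): d=(-4,-15) top-left  bias=+0
    (7,4)@(15, 9): e=[5,78,7] → X
    (8,4)@(17, 9): e=[-25,78,37] → .
    (7,5)@(15, 11): e=[25,66,-1] → .
    (8,6)@(17, 13): e=[15,54,21] → X
    (9,6)@(19, 13): e=[-15,54,51] → .
    (8,7)@(17, 15): e=[35,42,13] → X
    (9,7)@(19, 15): e=[5,42,43] → X
    (10,7)@(21, 15): e=[-25,42,73] → .
    (8,8)@(17, 17): e=[55,30,5] → X
    (10,8)@(21, 17): e=[-5,30,65] → .
    (8,9)@(17, 19): e=[75,18,-3] → .
    (9,9)@(19, 19): e=[45,18,27] → X
  covered (11 px):
    . . . . . . . . . . . .
    . . . . . . . . . . . .
    . . . . . . . . . . . .
    . . . . . . . . . . . .
    . . . . . . . X . . . .
    . . . . . . . . . . . .
    . . . . . . . . X . . .
    . . . . . . . . X X . .
    . . . . . . . . X X . .
    . . . . . . . . . X X .
    . . . . . . . . . X X X
    . . . . . . . . . . . .
T1:
  2·area = 12  (B↔C swapped to make it positive)
  edge (22, 18)→(22, 20): d=(0,2) right/bottom  bias=-1
  edge (22, 20)→(16, 18): d=(-6,-2) top-left  bias=+0
  edge (16, 18)→(22, 18): d=(6,0) top-left  bias=+0
    (0,6)@(1, 13): e=[42,0,-30] → .  [on edge]
    (3,7)@(7, 15): e=[30,0,-18] → .  [on edge]
    (6,8)@(13, 17): e=[18,0,-6] → .  [on edge]
    (9,9)@(19, 19): e=[6,0,6] → X  [on edge]
    (10,9)@(21, 19): e=[2,4,6] → X
    (11,9)@(23, 19): e=[-2,8,6] → .
    (9,10)@(19, 21): e=[6,-12,18] → .
    (10,10)@(21, 21): e=[2,-8,18] → .
  covered (2 px):
    . . . . . . . . . . . .
    . . . . . . . . . . . .
    . . . . . . . . . . . .
    . . . . . . . . . . . .
    . . . . . . . . . . . .
    . . . . . . . . . . . .
    . . . . . . . . . . . .
    . . . . . . . . . . . .
    . . . . . . . . . . . .
    . . . . . . . . . X X .
    . . . . . . . . . . . .
    . . . . . . . . . . . .
T2:
  2·area = 140  (B↔C swapped to make it positive)
  edge (0, 22)→(22, 12): d=(22,-10) top-left  bias=+0
  edge (22, 12)→(14, 22): d=(-8,10) right/bottom  bias=-1
  edge (14, 22)→(0, 22): d=(-14,0) right/bottom  bias=-1
    (10,6)@(21, 13): e=[12,2,126] → X
    (11,6)@(23, 13): e=[32,-18,126] → .
    (8,7)@(17, 15): e=[16,26,98] → X
    (9,7)@(19, 15): e=[36,6,98] → X
    (10,7)@(21, 15): e=[56,-14,98] → .
    (5,8)@(11, 17): e=[0,70,70] → X  [on edge]
    (6,8)@(13, 17): e=[20,50,70] → X
    (7,8)@(15, 17): e=[40,30,70] → X
    (9,8)@(19, 17): e=[80,-10,70] → .
    (3,9)@(7, 19): e=[4,94,42] → X
    (4,9)@(9, 19): e=[24,74,42] → X
    (8,9)@(17, 19): e=[104,-6,42] → .
  covered (18 px):
    . . . . . . . . . . . .
    . . . . . . . . . . . .
    . . . . . . . . . . . .
    . . . . . . . . . . . .
    . . . . . . . . . . . .
    . . . . . . . . . . . .
    . . . . . . . . . . X .
    . . . . . . . . X X . .
    . . . . . X X X X . . .
    . . . X X X X X . . . .
    . X X X X X X . . . . .
    . . . . . . . . . . . .
T3:
  2·area = 60  (B↔C swapped to make it positive)
  edge (18, 6)→(22, 20): d=(4,14) right/bottom  bias=-1
  edge (22, 20)→(16, 14): d=(-6,-6) top-left  bias=+0
  edge (16, 14)→(18, 6): d=(2,-8) top-left  bias=+0
    (1,0)@(3, 1): e=[190,0,-130] → .  [on edge]
    (2,1)@(5, 3): e=[170,0,-110] → .  [on edge]
    (3,2)@(7, 5): e=[150,0,-90] → .  [on edge]
    (4,3)@(9, 7): e=[130,0,-70] → .  [on edge]
    (5,4)@(11, 9): e=[110,0,-50] → .  [on edge]
    (6,5)@(13, 11): e=[90,0,-30] → .  [on edge]
    (8,5)@(17, 11): e=[34,24,2] → X
    (9,5)@(19, 11): e=[6,36,18] → X
    (10,5)@(21, 11): e=[-22,48,34] → .
    (7,6)@(15, 13): e=[70,0,-10] → .  [on edge]
    (8,6)@(17, 13): e=[42,12,6] → X
    (10,6)@(21, 13): e=[-14,36,38] → .
    (8,7)@(17, 15): e=[50,0,10] → X  [on edge]
    (9,8)@(19, 17): e=[30,0,30] → X  [on edge]
    (10,9)@(21, 19): e=[10,0,50] → X  [on edge]
    (11,10)@(23, 21): e=[-10,0,70] → .  [on edge]
  covered (9 px):
    . . . . . . . . . . . .
    . . . . . . . . . . . .
    . . . . . . . . . . . .
    . . . . . . . . . . . .
    . . . . . . . . . . . .
    . . . . . . . . X X . .
    . . . . . . . . X X . .
    . . . . . . . . X X . .
    . . . . . . . . . X X .
    . . . . . . . . . . X .
    . . . . . . . . . . . .
    . . . . . . . . . . . .
T4:
  2·area = 44  (B↔C swapped to make it positive)
  edge (14, 22)→(12, 16): d=(-2,-6) top-left  bias=+0
  edge (12, 16)→(14, 0): d=(2,-16) top-left  bias=+0
  edge (14, 0)→(14, 22): d=(0,22) right/bottom  bias=-1
    (3,0)@(7, 1): e=[0,-110,154] → .  [on edge]
    (4,3)@(9, 7): e=[0,-66,110] → .  [on edge]
    (6,4)@(13, 9): e=[20,2,22] → X
    (7,4)@(15, 9): e=[32,34,-22] → .
    (6,5)@(13, 11): e=[16,6,22] → X
    (7,5)@(15, 11): e=[28,38,-22] → .
    (5,6)@(11, 13): e=[0,-22,66] → .  [on edge]
    (6,6)@(13, 13): e=[12,10,22] → X
    (7,6)@(15, 13): e=[24,42,-22] → .
    (6,7)@(13, 15): e=[8,14,22] → X
    (7,7)@(15, 15): e=[20,46,-22] → .
    (6,8)@(13, 17): e=[4,18,22] → X
    (6,9)@(13, 19): e=[0,22,22] → X  [on edge]
  covered (6 px):
    . . . . . . . . . . . .
    . . . . . . . . . . . .
    . . . . . . . . . . . .
    . . . . . . . . . . . .
    . . . . . . X . . . . .
    . . . . . . X . . . . .
    . . . . . . X . . . . .
    . . . . . . X . . . . .
    . . . . . . X . . . . .
    . . . . . . X . . . . .
    . . . . . . . . . . . .
    . . . . . . . . . . . .

Z-buffer (winner per pixel, '.' = empty):
  . . . . . . . . . . . .
  . . . . . . . . . . . .
  . . . . . . . . . . . .
  . . . . . . . . . . . .
  . . . . . . 4 0 . . . .
  . . . . . . 4 . 3 3 . .
  . . . . . . 4 . 3 3 2 .
  . . . . . . 4 . 3 3 . .
  . . . . . 2 4 2 2 3 3 .
  . . . 2 2 2 4 2 . 1 3 .
  . 2 2 2 2 2 2 . . 0 0 0
  . . . . . . . . . . . .

Result: 3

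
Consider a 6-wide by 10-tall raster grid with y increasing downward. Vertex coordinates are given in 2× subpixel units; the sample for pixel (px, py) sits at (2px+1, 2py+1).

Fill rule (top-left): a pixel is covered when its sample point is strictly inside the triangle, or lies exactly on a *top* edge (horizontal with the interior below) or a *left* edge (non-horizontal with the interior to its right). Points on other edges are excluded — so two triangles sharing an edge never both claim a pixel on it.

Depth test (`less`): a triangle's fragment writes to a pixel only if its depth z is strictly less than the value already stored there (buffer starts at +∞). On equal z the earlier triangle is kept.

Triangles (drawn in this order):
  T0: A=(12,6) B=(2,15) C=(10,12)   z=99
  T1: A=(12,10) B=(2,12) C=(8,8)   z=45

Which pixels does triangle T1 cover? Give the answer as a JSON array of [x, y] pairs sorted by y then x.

T0:
  2·area = 42  (B↔C swapped to make it positive)
  edge (12, 6)→(10, 12): d=(-2,6) right/bottom  bias=-1
  edge (10, 12)→(2, 15): d=(-8,3) right/bottom  bias=-1
  edge (2, 15)→(12, 6): d=(10,-9) top-left  bias=+0
    (5,3)@(11, 7): e=[4,37,1] → █
    (4,4)@(9, 9): e=[12,27,3] → █
    (5,4)@(11, 9): e=[0,21,21] → ·  [on edge]
    (3,5)@(7, 11): e=[20,17,5] → █
    (5,5)@(11, 11): e=[-4,5,41] → ·
    (2,6)@(5, 13): e=[28,7,7] → █
    (4,6)@(9, 13): e=[4,-5,43] → ·
    (2,7)@(5, 15): e=[24,-9,27] → ·
    (3,7)@(7, 15): e=[12,-15,45] → ·
    (4,7)@(9, 15): e=[0,-21,63] → ·  [on edge]
  covered (6 px):
    · · · · · ·
    · · · · · ·
    · · · · · ·
    · · · · · █
    · · · · █ ·
    · · · █ █ ·
    · · █ █ · ·
    · · · · · ·
    · · · · · ·
    · · · · · ·
T1:
  2·area = 28
  edge (12, 10)→(2, 12): d=(-10,2) right/bottom  bias=-1
  edge (2, 12)→(8, 8): d=(6,-4) top-left  bias=+0
  edge (8, 8)→(12, 10): d=(4,2) right/bottom  bias=-1
    (3,4)@(7, 9): e=[20,2,6] → █
    (4,4)@(9, 9): e=[16,10,2] → █
    (5,4)@(11, 9): e=[12,18,-2] → ·
    (2,5)@(5, 11): e=[4,6,18] → █
    (3,5)@(7, 11): e=[0,14,14] → ·  [on edge]
    (4,5)@(9, 11): e=[-4,22,10] → ·
    (2,6)@(5, 13): e=[-16,18,26] → ·
  covered (3 px):
    · · · · · ·
    · · · · · ·
    · · · · · ·
    · · · · · ·
    · · · █ █ ·
    · · █ · · ·
    · · · · · ·
    · · · · · ·
    · · · · · ·
    · · · · · ·

Final: [[3,4],[4,4],[2,5]]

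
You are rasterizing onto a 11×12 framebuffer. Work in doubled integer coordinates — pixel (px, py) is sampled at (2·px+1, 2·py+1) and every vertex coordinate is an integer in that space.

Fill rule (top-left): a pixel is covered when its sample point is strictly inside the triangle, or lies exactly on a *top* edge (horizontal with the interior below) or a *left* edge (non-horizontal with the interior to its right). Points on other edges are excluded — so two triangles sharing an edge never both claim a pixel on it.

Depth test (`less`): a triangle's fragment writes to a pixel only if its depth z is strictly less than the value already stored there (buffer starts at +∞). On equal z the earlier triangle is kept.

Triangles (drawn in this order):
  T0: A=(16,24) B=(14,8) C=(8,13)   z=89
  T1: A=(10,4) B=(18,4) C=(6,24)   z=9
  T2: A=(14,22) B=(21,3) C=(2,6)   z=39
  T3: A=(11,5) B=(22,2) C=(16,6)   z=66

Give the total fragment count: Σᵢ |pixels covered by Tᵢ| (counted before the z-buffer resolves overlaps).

T0:
  2·area = 106  (B↔C swapped to make it positive)
  edge (16, 24)→(8, 13): d=(-8,-11) top-left  bias=+0
  edge (8, 13)→(14, 8): d=(6,-5) top-left  bias=+0
  edge (14, 8)→(16, 24): d=(2,16) right/bottom  bias=-1
    (6,4)@(13, 9): e=[87,1,18] → █
    (7,4)@(15, 9): e=[109,11,-14] → ·
    (5,5)@(11, 11): e=[49,3,54] → █
    (7,5)@(15, 11): e=[93,23,-10] → ·
    (4,6)@(9, 13): e=[11,5,90] → █
    (7,6)@(15, 13): e=[77,35,-6] → ·
    (4,7)@(9, 15): e=[-5,17,94] → ·
    (5,7)@(11, 15): e=[17,27,62] → █
    (7,7)@(15, 15): e=[61,47,-2] → ·
    (5,8)@(11, 17): e=[1,39,66] → █
    (7,8)@(15, 17): e=[45,59,2] → █
    (8,8)@(17, 17): e=[67,69,-30] → ·
  covered (14 px):
    · · · · · · · · · · ·
    · · · · · · · · · · ·
    · · · · · · · · · · ·
    · · · · · · · · · · ·
    · · · · · · █ · · · ·
    · · · · · █ █ · · · ·
    · · · · █ █ █ · · · ·
    · · · · · █ █ · · · ·
    · · · · · █ █ █ · · ·
    · · · · · · █ █ · · ·
    · · · · · · · █ · · ·
    · · · · · · · · · · ·
T1:
  2·area = 160
  edge (10, 4)→(18, 4): d=(8,0) top-left  bias=+0
  edge (18, 4)→(6, 24): d=(-12,20) right/bottom  bias=-1
  edge (6, 24)→(10, 4): d=(4,-20) top-left  bias=+0
    (5,2)@(11, 5): e=[8,128,24] → █
    (6,2)@(13, 5): e=[8,88,64] → █
    (7,2)@(15, 5): e=[8,48,104] → █
    (8,2)@(17, 5): e=[8,8,144] → █
    (9,2)@(19, 5): e=[8,-32,184] → ·
    (5,3)@(11, 7): e=[24,104,32] → █
    (8,3)@(17, 7): e=[24,-16,152] → ·
    (4,4)@(9, 9): e=[40,120,0] → █  [on edge]
    (7,4)@(15, 9): e=[40,0,120] → ·  [on edge]
    (4,5)@(9, 11): e=[56,96,8] → █
    (7,5)@(15, 11): e=[56,-24,128] → ·
    (4,6)@(9, 13): e=[72,72,16] → █
    (3,9)@(7, 19): e=[120,40,0] → █  [on edge]
    (4,9)@(9, 19): e=[120,0,40] → ·  [on edge]
  covered (20 px):
    · · · · · · · · · · ·
    · · · · · · · · · · ·
    · · · · · █ █ █ █ · ·
    · · · · · █ █ █ · · ·
    · · · · █ █ █ · · · ·
    · · · · █ █ █ · · · ·
    · · · · █ █ · · · · ·
    · · · · █ █ · · · · ·
    · · · · █ · · · · · ·
    · · · █ · · · · · · ·
    · · · █ · · · · · · ·
    · · · · · · · · · · ·
T2:
  2·area = 340  (B↔C swapped to make it positive)
  edge (14, 22)→(2, 6): d=(-12,-16) top-left  bias=+0
  edge (2, 6)→(21, 3): d=(19,-3) top-left  bias=+0
  edge (21, 3)→(14, 22): d=(-7,19) right/bottom  bias=-1
    (10,1)@(21, 3): e=[340,0,0] → ·  [on edge]
    (4,2)@(9, 5): e=[124,2,214] → █
    (5,2)@(11, 5): e=[156,8,176] → █
    (6,2)@(13, 5): e=[188,14,138] → █
    (7,2)@(15, 5): e=[220,20,100] → █
    (8,2)@(17, 5): e=[252,26,62] → █
    (9,2)@(19, 5): e=[284,32,24] → █
    (10,2)@(21, 5): e=[316,38,-14] → ·
    (1,3)@(3, 7): e=[4,22,314] → █
    (2,3)@(5, 7): e=[36,28,276] → █
    (3,3)@(7, 7): e=[68,34,238] → █
    (10,3)@(21, 7): e=[292,76,-28] → ·
  covered (42 px):
    · · · · · · · · · · ·
    · · · · · · · · · · ·
    · · · · █ █ █ █ █ █ ·
    · █ █ █ █ █ █ █ █ █ ·
    · · █ █ █ █ █ █ █ · ·
    · · · █ █ █ █ █ █ · ·
    · · · · █ █ █ █ █ · ·
    · · · · █ █ █ █ · · ·
    · · · · · █ █ █ · · ·
    · · · · · · █ █ · · ·
    · · · · · · · · · · ·
    · · · · · · · · · · ·
T3:
  2·area = 26
  edge (11, 5)→(22, 2): d=(11,-3) top-left  bias=+0
  edge (22, 2)→(16, 6): d=(-6,4) right/bottom  bias=-1
  edge (16, 6)→(11, 5): d=(-5,-1) top-left  bias=+0
    (0,1)@(1, 3): e=[-52,78,0] → ·  [on edge]
    (9,1)@(19, 3): e=[2,6,18] → █
    (10,1)@(21, 3): e=[8,-2,20] → ·
    (5,2)@(11, 5): e=[0,26,0] → █  [on edge]
    (6,2)@(13, 5): e=[6,18,2] → █
    (7,2)@(15, 5): e=[12,10,4] → █
    (8,2)@(17, 5): e=[18,2,6] → █
    (9,2)@(19, 5): e=[24,-6,8] → ·
    (5,3)@(11, 7): e=[22,14,-10] → ·
    (6,3)@(13, 7): e=[28,6,-8] → ·
    (7,3)@(15, 7): e=[34,-2,-6] → ·
    (8,3)@(17, 7): e=[40,-10,-4] → ·
    (10,3)@(21, 7): e=[52,-26,0] → ·  [on edge]
  covered (5 px):
    · · · · · · · · · · ·
    · · · · · · · · · █ ·
    · · · · · █ █ █ █ · ·
    · · · · · · · · · · ·
    · · · · · · · · · · ·
    · · · · · · · · · · ·
    · · · · · · · · · · ·
    · · · · · · · · · · ·
    · · · · · · · · · · ·
    · · · · · · · · · · ·
    · · · · · · · · · · ·
    · · · · · · · · · · ·

Result: 81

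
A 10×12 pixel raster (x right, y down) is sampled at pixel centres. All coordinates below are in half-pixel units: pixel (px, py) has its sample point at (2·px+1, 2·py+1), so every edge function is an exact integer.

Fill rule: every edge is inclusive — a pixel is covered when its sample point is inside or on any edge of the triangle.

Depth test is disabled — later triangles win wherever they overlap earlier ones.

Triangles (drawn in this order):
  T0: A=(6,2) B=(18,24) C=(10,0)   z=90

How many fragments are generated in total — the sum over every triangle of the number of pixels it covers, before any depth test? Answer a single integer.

T0:
  2·area = 112  (B↔C swapped to make it positive)
  edge (6, 2)→(10, 0): d=(4,-2) inclusive
  edge (10, 0)→(18, 24): d=(8,24) inclusive
  edge (18, 24)→(6, 2): d=(-12,-22) inclusive
    (4,0)@(9, 1): e=[2,32,78] → #
    (5,0)@(11, 1): e=[6,-16,122] → ·
    (3,1)@(7, 3): e=[6,96,10] → #
    (5,1)@(11, 3): e=[14,0,98] → #  [on edge]
    (6,1)@(13, 3): e=[18,-48,142] → ·
    (3,2)@(7, 5): e=[14,112,-14] → ·
    (4,2)@(9, 5): e=[18,64,30] → #
    (6,2)@(13, 5): e=[26,-32,118] → ·
    (4,3)@(9, 7): e=[26,80,6] → #
    (6,3)@(13, 7): e=[34,-16,94] → ·
    (4,4)@(9, 9): e=[34,96,-18] → ·
    (5,4)@(11, 9): e=[38,48,26] → #
    (6,4)@(13, 9): e=[42,0,70] → #  [on edge]
    (7,7)@(15, 15): e=[70,0,42] → #  [on edge]
    (8,10)@(17, 21): e=[98,0,14] → #  [on edge]
  covered (16 px):
    · · · · # · · · · ·
    · · · # # # · · · ·
    · · · · # # · · · ·
    · · · · # # · · · ·
    · · · · · # # · · ·
    · · · · · # # · · ·
    · · · · · · # · · ·
    · · · · · · · # · ·
    · · · · · · · # · ·
    · · · · · · · · · ·
    · · · · · · · · # ·
    · · · · · · · · · ·

Final: 16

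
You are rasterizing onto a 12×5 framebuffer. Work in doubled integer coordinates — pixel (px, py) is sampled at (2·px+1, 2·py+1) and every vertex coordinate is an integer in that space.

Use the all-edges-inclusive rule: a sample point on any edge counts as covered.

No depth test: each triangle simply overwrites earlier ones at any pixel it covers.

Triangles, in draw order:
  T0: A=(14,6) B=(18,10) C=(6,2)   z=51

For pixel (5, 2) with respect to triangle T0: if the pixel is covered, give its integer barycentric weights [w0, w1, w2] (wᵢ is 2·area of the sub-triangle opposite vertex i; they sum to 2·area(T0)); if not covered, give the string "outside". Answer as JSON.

T0:
  2·area = 16
  edge (14, 6)→(18, 10): d=(4,4) inclusive
  edge (18, 10)→(6, 2): d=(-12,-8) inclusive
  edge (6, 2)→(14, 6): d=(8,4) inclusive
    (4,0)@(9, 1): e=[0,36,-20] → ·  [on edge]
    (5,1)@(11, 3): e=[0,28,-12] → ·  [on edge]
    (5,2)@(11, 5): e=[8,4,4] → #
    (6,2)@(13, 5): e=[0,20,-4] → ·  [on edge]
    (5,3)@(11, 7): e=[16,-20,20] → ·
    (7,3)@(15, 7): e=[0,12,4] → #  [on edge]
    (8,3)@(17, 7): e=[-8,28,-4] → ·
    (7,4)@(15, 9): e=[8,-12,20] → ·
    (8,4)@(17, 9): e=[0,4,12] → #  [on edge]
    (9,4)@(19, 9): e=[-8,20,4] → ·
  covered (3 px):
    · · · · · · · · · · · ·
    · · · · · · · · · · · ·
    · · · · · # · · · · · ·
    · · · · · · · # · · · ·
    · · · · · · · · # · · ·

Result: [4,4,8]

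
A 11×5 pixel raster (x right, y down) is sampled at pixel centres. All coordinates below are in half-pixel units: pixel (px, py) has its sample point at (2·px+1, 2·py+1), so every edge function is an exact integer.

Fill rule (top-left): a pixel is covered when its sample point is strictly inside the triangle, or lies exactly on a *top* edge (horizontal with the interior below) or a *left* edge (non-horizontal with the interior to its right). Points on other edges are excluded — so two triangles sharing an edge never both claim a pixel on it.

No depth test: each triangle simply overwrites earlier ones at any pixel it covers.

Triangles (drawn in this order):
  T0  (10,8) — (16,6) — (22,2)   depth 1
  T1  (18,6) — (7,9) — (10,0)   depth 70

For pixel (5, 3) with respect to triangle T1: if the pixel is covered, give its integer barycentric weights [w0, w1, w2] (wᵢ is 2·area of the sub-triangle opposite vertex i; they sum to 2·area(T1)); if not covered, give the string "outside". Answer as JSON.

T0:
  2·area = 12  (B↔C swapped to make it positive)
  edge (10, 8)→(22, 2): d=(12,-6) top-left  bias=+0
  edge (22, 2)→(16, 6): d=(-6,4) right/bottom  bias=-1
  edge (16, 6)→(10, 8): d=(-6,2) right/bottom  bias=-1
    (8,2)@(17, 5): e=[6,2,4] → #
    (9,2)@(19, 5): e=[18,-6,0] → ·  [on edge]
    (6,3)@(13, 7): e=[6,6,0] → ·  [on edge]
    (8,3)@(17, 7): e=[30,-10,-8] → ·
    (3,4)@(7, 9): e=[-6,18,0] → ·  [on edge]
  covered (1 px):
    · · · · · · · · · · ·
    · · · · · · · · · · ·
    · · · · · · · · # · ·
    · · · · · · · · · · ·
    · · · · · · · · · · ·
T1:
  2·area = 90
  edge (18, 6)→(7, 9): d=(-11,3) right/bottom  bias=-1
  edge (7, 9)→(10, 0): d=(3,-9) top-left  bias=+0
  edge (10, 0)→(18, 6): d=(8,6) right/bottom  bias=-1
    (5,0)@(11, 1): e=[76,12,2] → #
    (6,0)@(13, 1): e=[70,30,-10] → ·
    (4,1)@(9, 3): e=[60,0,30] → #  [on edge]
    (6,1)@(13, 3): e=[48,36,6] → #
    (7,1)@(15, 3): e=[42,54,-6] → ·
    (4,2)@(9, 5): e=[38,6,46] → #
    (7,2)@(15, 5): e=[20,60,10] → #
    (8,2)@(17, 5): e=[14,78,-2] → ·
    (4,3)@(9, 7): e=[16,12,62] → #
    (7,3)@(15, 7): e=[-2,66,26] → ·
    (3,4)@(7, 9): e=[0,0,90] → ·  [on edge]
    (4,4)@(9, 9): e=[-6,18,78] → ·
  covered (11 px):
    · · · · · # · · · · ·
    · · · · # # # · · · ·
    · · · · # # # # · · ·
    · · · · # # # · · · ·
    · · · · · · · · · · ·

Result: [30,50,10]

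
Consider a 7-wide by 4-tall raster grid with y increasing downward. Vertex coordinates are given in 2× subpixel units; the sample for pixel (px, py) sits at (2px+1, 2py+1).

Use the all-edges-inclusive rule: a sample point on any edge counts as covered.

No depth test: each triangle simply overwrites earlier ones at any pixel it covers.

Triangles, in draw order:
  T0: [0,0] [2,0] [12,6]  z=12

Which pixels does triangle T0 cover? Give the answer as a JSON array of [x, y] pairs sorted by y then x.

T0:
  2·area = 12
  edge (0, 0)→(2, 0): d=(2,0) inclusive
  edge (2, 0)→(12, 6): d=(10,6) inclusive
  edge (12, 6)→(0, 0): d=(-12,-6) inclusive
    (1,0)@(3, 1): e=[2,4,6] → X
    (2,0)@(5, 1): e=[2,-8,18] → .
    (1,1)@(3, 3): e=[6,24,-18] → .
    (3,1)@(7, 3): e=[6,0,6] → X  [on edge]
    (4,1)@(9, 3): e=[6,-12,18] → .
    (3,2)@(7, 5): e=[10,20,-18] → .
  covered (2 px):
    . X . . . . .
    . . . X . . .
    . . . . . . .
    . . . . . . .

Result: [[1,0],[3,1]]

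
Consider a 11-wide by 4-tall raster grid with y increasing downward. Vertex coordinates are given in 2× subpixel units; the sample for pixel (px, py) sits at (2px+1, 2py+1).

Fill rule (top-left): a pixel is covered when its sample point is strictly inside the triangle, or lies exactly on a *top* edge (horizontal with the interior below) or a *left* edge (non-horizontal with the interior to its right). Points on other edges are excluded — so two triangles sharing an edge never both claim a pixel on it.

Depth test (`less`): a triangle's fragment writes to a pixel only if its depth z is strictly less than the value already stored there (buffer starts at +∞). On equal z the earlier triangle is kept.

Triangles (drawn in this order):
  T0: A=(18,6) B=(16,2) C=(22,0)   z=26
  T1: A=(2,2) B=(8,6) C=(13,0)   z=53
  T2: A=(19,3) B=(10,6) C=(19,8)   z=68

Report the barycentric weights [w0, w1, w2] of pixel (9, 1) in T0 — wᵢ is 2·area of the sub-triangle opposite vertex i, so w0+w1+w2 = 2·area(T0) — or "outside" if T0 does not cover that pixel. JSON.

T0:
  2·area = 28
  edge (18, 6)→(16, 2): d=(-2,-4) top-left  bias=+0
  edge (16, 2)→(22, 0): d=(6,-2) top-left  bias=+0
  edge (22, 0)→(18, 6): d=(-4,6) right/bottom  bias=-1
    (9,0)@(19, 1): e=[14,0,14] → X  [on edge]
    (10,0)@(21, 1): e=[22,4,2] → X
    (6,1)@(13, 3): e=[-14,0,42] → .  [on edge]
    (8,1)@(17, 3): e=[2,8,18] → X
    (10,1)@(21, 3): e=[18,16,-6] → .
    (3,2)@(7, 5): e=[-42,0,70] → .  [on edge]
    (8,2)@(17, 5): e=[-2,20,10] → .
    (9,2)@(19, 5): e=[6,24,-2] → .
    (0,3)@(1, 7): e=[-70,0,98] → .  [on edge]
  covered (4 px):
    . . . . . . . . . X X
    . . . . . . . . X X .
    . . . . . . . . . . .
    . . . . . . . . . . .
T1:
  2·area = 56  (B↔C swapped to make it positive)
  edge (2, 2)→(13, 0): d=(11,-2) top-left  bias=+0
  edge (13, 0)→(8, 6): d=(-5,6) right/bottom  bias=-1
  edge (8, 6)→(2, 2): d=(-6,-4) top-left  bias=+0
    (4,0)@(9, 1): e=[3,19,34] → X
    (5,0)@(11, 1): e=[7,7,42] → X
    (6,0)@(13, 1): e=[11,-5,50] → .
    (2,1)@(5, 3): e=[17,33,6] → X
    (3,1)@(7, 3): e=[21,21,14] → X
    (5,1)@(11, 3): e=[29,-3,30] → .
    (2,2)@(5, 5): e=[39,23,-6] → .
    (3,2)@(7, 5): e=[43,11,2] → X
    (4,2)@(9, 5): e=[47,-1,10] → .
    (3,3)@(7, 7): e=[65,1,-10] → .
  covered (6 px):
    . . . . X X . . . . .
    . . X X X . . . . . .
    . . . X . . . . . . .
    . . . . . . . . . . .
T2:
  2·area = 45  (B↔C swapped to make it positive)
  edge (19, 3)→(19, 8): d=(0,5) right/bottom  bias=-1
  edge (19, 8)→(10, 6): d=(-9,-2) top-left  bias=+0
  edge (10, 6)→(19, 3): d=(9,-3) top-left  bias=+0
    (9,0)@(19, 1): e=[0,63,-18] → .  [on edge]
    (9,1)@(19, 3): e=[0,45,0] → .  [on edge]
    (6,2)@(13, 5): e=[30,15,0] → X  [on edge]
    (7,2)@(15, 5): e=[20,19,6] → X
    (8,2)@(17, 5): e=[10,23,12] → X
    (9,2)@(19, 5): e=[0,27,18] → .  [on edge]
    (3,3)@(7, 7): e=[60,-15,0] → .  [on edge]
    (6,3)@(13, 7): e=[30,-3,18] → .
    (7,3)@(15, 7): e=[20,1,24] → X
    (9,3)@(19, 7): e=[0,9,36] → .  [on edge]
  covered (5 px):
    . . . . . . . . . . .
    . . . . . . . . . . .
    . . . . . . X X X . .
    . . . . . . . X X . .

Answer: [12,6,10]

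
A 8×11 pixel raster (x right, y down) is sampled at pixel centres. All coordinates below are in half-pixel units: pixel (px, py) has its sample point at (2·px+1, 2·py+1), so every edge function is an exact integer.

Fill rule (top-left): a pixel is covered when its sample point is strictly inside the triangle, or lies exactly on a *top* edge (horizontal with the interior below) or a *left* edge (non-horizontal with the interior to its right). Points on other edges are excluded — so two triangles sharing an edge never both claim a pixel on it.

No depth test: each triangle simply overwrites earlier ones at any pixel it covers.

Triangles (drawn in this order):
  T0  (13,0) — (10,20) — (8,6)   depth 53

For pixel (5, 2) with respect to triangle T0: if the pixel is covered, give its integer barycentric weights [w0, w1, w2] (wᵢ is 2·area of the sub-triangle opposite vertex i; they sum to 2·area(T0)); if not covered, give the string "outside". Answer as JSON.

T0:
  2·area = 82
  edge (13, 0)→(10, 20): d=(-3,20) right/bottom  bias=-1
  edge (10, 20)→(8, 6): d=(-2,-14) top-left  bias=+0
  edge (8, 6)→(13, 0): d=(5,-6) top-left  bias=+0
    (5,1)@(11, 3): e=[31,48,3] → #
    (6,1)@(13, 3): e=[-9,76,15] → ·
    (4,2)@(9, 5): e=[65,16,1] → #
    (6,2)@(13, 5): e=[-15,72,25] → ·
    (4,3)@(9, 7): e=[59,12,11] → #
    (6,3)@(13, 7): e=[-21,68,35] → ·
    (4,4)@(9, 9): e=[53,8,21] → #
    (6,4)@(13, 9): e=[-27,64,45] → ·
    (4,5)@(9, 11): e=[47,4,31] → #
    (6,5)@(13, 11): e=[-33,60,55] → ·
    (4,6)@(9, 13): e=[41,0,41] → #  [on edge]
    (6,6)@(13, 13): e=[-39,56,65] → ·
  covered (11 px):
    · · · · · · · ·
    · · · · · # · ·
    · · · · # # · ·
    · · · · # # · ·
    · · · · # # · ·
    · · · · # # · ·
    · · · · # # · ·
    · · · · · · · ·
    · · · · · · · ·
    · · · · · · · ·
    · · · · · · · ·

Result: [44,13,25]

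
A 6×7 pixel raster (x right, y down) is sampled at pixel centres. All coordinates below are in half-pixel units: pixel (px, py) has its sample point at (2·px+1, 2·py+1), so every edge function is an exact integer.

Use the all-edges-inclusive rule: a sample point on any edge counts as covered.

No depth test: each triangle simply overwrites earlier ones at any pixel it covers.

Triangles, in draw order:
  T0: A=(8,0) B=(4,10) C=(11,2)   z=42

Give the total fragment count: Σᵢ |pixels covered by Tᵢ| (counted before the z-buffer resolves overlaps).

T0:
  2·area = 38  (B↔C swapped to make it positive)
  edge (8, 0)→(11, 2): d=(3,2) inclusive
  edge (11, 2)→(4, 10): d=(-7,8) inclusive
  edge (4, 10)→(8, 0): d=(4,-10) inclusive
    (4,0)@(9, 1): e=[1,23,14] → #
    (5,0)@(11, 1): e=[-3,7,34] → ·
    (3,1)@(7, 3): e=[11,25,2] → #
    (5,1)@(11, 3): e=[3,-7,42] → ·
    (3,2)@(7, 5): e=[17,11,10] → #
    (4,2)@(9, 5): e=[13,-5,30] → ·
    (3,3)@(7, 7): e=[23,-3,18] → ·
  covered (4 px):
    · · · · # ·
    · · · # # ·
    · · · # · ·
    · · · · · ·
    · · · · · ·
    · · · · · ·
    · · · · · ·

Final: 4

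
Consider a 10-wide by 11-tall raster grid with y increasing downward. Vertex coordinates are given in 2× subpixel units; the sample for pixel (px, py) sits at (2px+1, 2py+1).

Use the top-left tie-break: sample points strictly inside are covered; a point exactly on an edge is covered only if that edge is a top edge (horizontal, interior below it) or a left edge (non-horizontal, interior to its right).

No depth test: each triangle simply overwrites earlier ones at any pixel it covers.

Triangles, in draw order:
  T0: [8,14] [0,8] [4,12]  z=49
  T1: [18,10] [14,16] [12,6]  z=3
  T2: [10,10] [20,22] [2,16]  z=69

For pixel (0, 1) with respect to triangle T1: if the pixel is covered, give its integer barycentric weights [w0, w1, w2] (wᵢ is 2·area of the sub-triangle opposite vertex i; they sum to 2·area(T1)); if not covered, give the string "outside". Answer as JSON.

T0:
  2·area = 8  (B↔C swapped to make it positive)
  edge (8, 14)→(4, 12): d=(-4,-2) top-left  bias=+0
  edge (4, 12)→(0, 8): d=(-4,-4) top-left  bias=+0
  edge (0, 8)→(8, 14): d=(8,6) right/bottom  bias=-1
    (0,4)@(1, 9): e=[6,0,2] → █  [on edge]
    (1,4)@(3, 9): e=[10,8,-10] → ·
    (0,5)@(1, 11): e=[-2,-8,18] → ·
    (1,5)@(3, 11): e=[2,0,6] → █  [on edge]
    (2,5)@(5, 11): e=[6,8,-6] → ·
    (1,6)@(3, 13): e=[-6,-8,22] → ·
    (2,6)@(5, 13): e=[-2,0,10] → ·  [on edge]
    (3,7)@(7, 15): e=[-6,0,14] → ·  [on edge]
    (4,8)@(9, 17): e=[-10,0,18] → ·  [on edge]
    (5,9)@(11, 19): e=[-14,0,22] → ·  [on edge]
    (6,10)@(13, 21): e=[-18,0,26] → ·  [on edge]
  covered (2 px):
    · · · · · · · · · ·
    · · · · · · · · · ·
    · · · · · · · · · ·
    · · · · · · · · · ·
    █ · · · · · · · · ·
    · █ · · · · · · · ·
    · · · · · · · · · ·
    · · · · · · · · · ·
    · · · · · · · · · ·
    · · · · · · · · · ·
    · · · · · · · · · ·
T1:
  2·area = 52
  edge (18, 10)→(14, 16): d=(-4,6) right/bottom  bias=-1
  edge (14, 16)→(12, 6): d=(-2,-10) top-left  bias=+0
  edge (12, 6)→(18, 10): d=(6,4) right/bottom  bias=-1
    (5,0)@(11, 1): e=[78,0,-26] → ·  [on edge]
    (6,3)@(13, 7): e=[42,8,2] → █
    (7,3)@(15, 7): e=[30,28,-6] → ·
    (6,4)@(13, 9): e=[34,4,14] → █
    (7,4)@(15, 9): e=[22,24,6] → █
    (8,4)@(17, 9): e=[10,44,-2] → ·
    (6,5)@(13, 11): e=[26,0,26] → █  [on edge]
    (8,5)@(17, 11): e=[2,40,10] → █
    (9,5)@(19, 11): e=[-10,60,2] → ·
    (6,6)@(13, 13): e=[18,-4,38] → ·
    (7,6)@(15, 13): e=[6,16,30] → █
    (8,6)@(17, 13): e=[-6,36,22] → ·
    (7,10)@(15, 21): e=[-26,0,78] → ·  [on edge]
  covered (7 px):
    · · · · · · · · · ·
    · · · · · · · · · ·
    · · · · · · · · · ·
    · · · · · · █ · · ·
    · · · · · · █ █ · ·
    · · · · · · █ █ █ ·
    · · · · · · · █ · ·
    · · · · · · · · · ·
    · · · · · · · · · ·
    · · · · · · · · · ·
    · · · · · · · · · ·
T2:
  2·area = 156
  edge (10, 10)→(20, 22): d=(10,12) right/bottom  bias=-1
  edge (20, 22)→(2, 16): d=(-18,-6) top-left  bias=+0
  edge (2, 16)→(10, 10): d=(8,-6) top-left  bias=+0
    (4,5)@(9, 11): e=[22,132,2] → █
    (5,5)@(11, 11): e=[-2,144,14] → ·
    (3,6)@(7, 13): e=[66,84,6] → █
    (5,6)@(11, 13): e=[18,108,30] → █
    (6,6)@(13, 13): e=[-6,120,42] → ·
    (2,7)@(5, 15): e=[110,36,10] → █
    (6,7)@(13, 15): e=[14,84,58] → █
    (7,7)@(15, 15): e=[-10,96,70] → ·
    (2,8)@(5, 17): e=[130,0,26] → █  [on edge]
    (7,8)@(15, 17): e=[10,60,86] → █
    (8,8)@(17, 17): e=[-14,72,98] → ·
    (2,9)@(5, 19): e=[150,-36,42] → ·
    (5,9)@(11, 19): e=[78,0,78] → █  [on edge]
    (8,10)@(17, 21): e=[26,0,130] → █  [on edge]
  covered (21 px):
    · · · · · · · · · ·
    · · · · · · · · · ·
    · · · · · · · · · ·
    · · · · · · · · · ·
    · · · · · · · · · ·
    · · · · █ · · · · ·
    · · · █ █ █ · · · ·
    · · █ █ █ █ █ · · ·
    · · █ █ █ █ █ █ · ·
    · · · · · █ █ █ █ ·
    · · · · · · · · █ █

Answer: "outside"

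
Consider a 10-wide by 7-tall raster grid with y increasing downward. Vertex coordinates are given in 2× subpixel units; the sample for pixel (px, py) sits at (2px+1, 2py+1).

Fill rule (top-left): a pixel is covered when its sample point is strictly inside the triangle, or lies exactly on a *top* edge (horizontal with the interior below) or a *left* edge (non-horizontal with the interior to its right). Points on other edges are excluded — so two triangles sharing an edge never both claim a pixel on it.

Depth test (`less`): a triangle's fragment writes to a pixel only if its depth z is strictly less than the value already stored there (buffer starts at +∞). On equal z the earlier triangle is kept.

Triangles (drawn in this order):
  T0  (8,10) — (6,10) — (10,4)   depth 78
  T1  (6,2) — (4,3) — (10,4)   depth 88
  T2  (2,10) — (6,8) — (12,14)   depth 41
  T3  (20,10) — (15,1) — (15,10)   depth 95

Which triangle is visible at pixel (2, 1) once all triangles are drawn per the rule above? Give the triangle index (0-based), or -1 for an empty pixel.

T0:
  2·area = 12
  edge (8, 10)→(6, 10): d=(-2,0) right/bottom  bias=-1
  edge (6, 10)→(10, 4): d=(4,-6) top-left  bias=+0
  edge (10, 4)→(8, 10): d=(-2,6) right/bottom  bias=-1
    (5,0)@(11, 1): e=[18,-6,0] → ·  [on edge]
    (4,3)@(9, 7): e=[6,6,0] → ·  [on edge]
    (3,4)@(7, 9): e=[2,2,8] → #
    (4,4)@(9, 9): e=[2,14,-4] → ·
    (3,5)@(7, 11): e=[-2,10,4] → ·
    (3,6)@(7, 13): e=[-6,18,0] → ·  [on edge]
  covered (1 px):
    · · · · · · · · · ·
    · · · · · · · · · ·
    · · · · · · · · · ·
    · · · · · · · · · ·
    · · · # · · · · · ·
    · · · · · · · · · ·
    · · · · · · · · · ·
T1:
  2·area = 8  (B↔C swapped to make it positive)
  edge (6, 2)→(10, 4): d=(4,2) right/bottom  bias=-1
  edge (10, 4)→(4, 3): d=(-6,-1) top-left  bias=+0
  edge (4, 3)→(6, 2): d=(2,-1) top-left  bias=+0
    (2,1)@(5, 3): e=[6,1,1] → #
    (3,1)@(7, 3): e=[2,3,3] → #
    (4,1)@(9, 3): e=[-2,5,5] → ·
    (2,2)@(5, 5): e=[14,-11,5] → ·
    (3,2)@(7, 5): e=[10,-9,7] → ·
  covered (2 px):
    · · · · · · · · · ·
    · · # # · · · · · ·
    · · · · · · · · · ·
    · · · · · · · · · ·
    · · · · · · · · · ·
    · · · · · · · · · ·
    · · · · · · · · · ·
T2:
  2·area = 36
  edge (2, 10)→(6, 8): d=(4,-2) top-left  bias=+0
  edge (6, 8)→(12, 14): d=(6,6) right/bottom  bias=-1
  edge (12, 14)→(2, 10): d=(-10,-4) top-left  bias=+0
    (0,1)@(1, 3): e=[-30,0,66] → ·  [on edge]
    (1,2)@(3, 5): e=[-18,0,54] → ·  [on edge]
    (2,3)@(5, 7): e=[-6,0,42] → ·  [on edge]
    (2,4)@(5, 9): e=[2,12,22] → #
    (3,4)@(7, 9): e=[6,0,30] → ·  [on edge]
    (2,5)@(5, 11): e=[10,24,2] → #
    (3,5)@(7, 11): e=[14,12,10] → #
    (4,5)@(9, 11): e=[18,0,18] → ·  [on edge]
    (2,6)@(5, 13): e=[18,36,-18] → ·
    (3,6)@(7, 13): e=[22,24,-10] → ·
    (5,6)@(11, 13): e=[30,0,6] → ·  [on edge]
  covered (3 px):
    · · · · · · · · · ·
    · · · · · · · · · ·
    · · · · · · · · · ·
    · · · · · · · · · ·
    · · # · · · · · · ·
    · · # # · · · · · ·
    · · · · · · · · · ·
T3:
  2·area = 45  (B↔C swapped to make it positive)
  edge (20, 10)→(15, 10): d=(-5,0) right/bottom  bias=-1
  edge (15, 10)→(15, 1): d=(0,-9) top-left  bias=+0
  edge (15, 1)→(20, 10): d=(5,9) right/bottom  bias=-1
    (7,0)@(15, 1): e=[45,0,0] → ·  [on edge]
    (7,1)@(15, 3): e=[35,0,10] → #  [on edge]
    (8,1)@(17, 3): e=[35,18,-8] → ·
    (7,2)@(15, 5): e=[25,0,20] → #  [on edge]
    (8,2)@(17, 5): e=[25,18,2] → #
    (9,2)@(19, 5): e=[25,36,-16] → ·
    (7,3)@(15, 7): e=[15,0,30] → #  [on edge]
    (9,3)@(19, 7): e=[15,36,-6] → ·
    (7,4)@(15, 9): e=[5,0,40] → #  [on edge]
    (9,4)@(19, 9): e=[5,36,4] → #
    (7,5)@(15, 11): e=[-5,0,50] → ·  [on edge]
    (8,5)@(17, 11): e=[-5,18,32] → ·
    (7,6)@(15, 13): e=[-15,0,60] → ·  [on edge]
  covered (8 px):
    · · · · · · · · · ·
    · · · · · · · # · ·
    · · · · · · · # # ·
    · · · · · · · # # ·
    · · · · · · · # # #
    · · · · · · · · · ·
    · · · · · · · · · ·

Z-buffer (winner per pixel, '.' = empty):
  . . . . . . . . . .
  . . 1 1 . . . 3 . .
  . . . . . . . 3 3 .
  . . . . . . . 3 3 .
  . . 2 0 . . . 3 3 3
  . . 2 2 . . . . . .
  . . . . . . . . . .

Answer: 1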